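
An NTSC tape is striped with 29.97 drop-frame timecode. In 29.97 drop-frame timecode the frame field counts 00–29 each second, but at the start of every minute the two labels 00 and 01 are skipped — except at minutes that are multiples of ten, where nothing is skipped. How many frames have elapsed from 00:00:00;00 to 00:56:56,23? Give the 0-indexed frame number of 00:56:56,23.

As if non-drop at 30 labels/s: (0 × 3600 + 56 × 60 + 56) × 30 + 23 = 102503.
Minute boundaries passed: 56; those not divisible by 10: 56 − 5 = 51; dropped labels = 2 × 51 = 102.
Actual frame index = 102503 − 102 = 102401.

102401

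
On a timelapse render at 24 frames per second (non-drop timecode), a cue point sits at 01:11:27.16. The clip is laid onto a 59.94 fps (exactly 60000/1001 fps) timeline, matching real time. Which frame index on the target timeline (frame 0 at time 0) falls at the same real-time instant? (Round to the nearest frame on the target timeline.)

Source frame index: (1×3600 + 11×60 + 27) × 24 + 16 = 102904.
Real time: 102904 / (24) = 12863/3 s.
Target frame: (12863/3) × (60000/1001) = 257260000/1001 ≈ 257002.997 → 257003.

frame 257003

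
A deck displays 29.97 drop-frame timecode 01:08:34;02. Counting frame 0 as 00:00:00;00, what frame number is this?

123298

Complete 10-minute blocks: 6, each 17982 frames → 107892.
Remaining 8 whole minutes in the current block: 1800 + 7 × 1798 = 14386 frames.
Within the current minute: 34 × 30 + 2 − 2 = 1020 (labels ;00/;01 skipped at this minute). Total = 107892 + 14386 + 1020 = 123298.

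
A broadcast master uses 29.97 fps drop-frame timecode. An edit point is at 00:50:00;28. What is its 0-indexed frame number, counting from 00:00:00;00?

As if non-drop at 30 labels/s: (0 × 3600 + 50 × 60 + 0) × 30 + 28 = 90028.
Minute boundaries passed: 50; those not divisible by 10: 50 − 5 = 45; dropped labels = 2 × 45 = 90.
Actual frame index = 90028 − 90 = 89938.

89938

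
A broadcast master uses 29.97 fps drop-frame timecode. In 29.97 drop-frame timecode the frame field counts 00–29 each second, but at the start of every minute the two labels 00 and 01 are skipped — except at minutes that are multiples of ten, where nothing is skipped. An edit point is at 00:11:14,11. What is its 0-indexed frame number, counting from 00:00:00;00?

Complete 10-minute blocks: 1, each 17982 frames → 17982.
Remaining 1 whole minute in the current block: 1800 + 0 × 1798 = 1800 frames.
Within the current minute: 14 × 30 + 11 − 2 = 429 (labels ;00/;01 skipped at this minute). Total = 17982 + 1800 + 429 = 20211.

20211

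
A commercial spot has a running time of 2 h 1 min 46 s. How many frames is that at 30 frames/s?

219180 frames

2 h 1 min 46 s = 7306 s.
Frames = 7306 × 30 = 219180.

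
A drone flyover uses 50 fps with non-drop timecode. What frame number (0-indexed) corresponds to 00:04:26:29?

Total seconds to the label: (0 × 3600 + 4 × 60 + 26) = 266.
Frame index = 266 × 50 + 29 = 13329.

13329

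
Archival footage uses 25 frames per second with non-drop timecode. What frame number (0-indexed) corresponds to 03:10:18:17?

285467

Total seconds to the label: (3 × 3600 + 10 × 60 + 18) = 11418.
Frame index = 11418 × 25 + 17 = 285467.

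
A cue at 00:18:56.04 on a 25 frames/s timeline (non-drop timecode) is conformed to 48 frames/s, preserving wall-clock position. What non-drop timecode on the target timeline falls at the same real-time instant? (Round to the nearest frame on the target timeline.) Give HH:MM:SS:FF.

00:18:56:08

Source frame index: (0×3600 + 18×60 + 56) × 25 + 4 = 28404.
Real time: 28404 / (25) = 28404/25 s.
Target frame: (28404/25) × (48) = 1363392/25 ≈ 54535.680 → 54536.
At 48 labels/s: frame 54536 → 00:18:56:08.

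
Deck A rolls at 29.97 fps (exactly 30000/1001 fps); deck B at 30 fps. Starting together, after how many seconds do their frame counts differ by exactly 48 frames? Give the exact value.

The gap grows by |30 − 30000/1001| = 30/1001 frames per second.
Time for a 48-frame gap: 48 ÷ (30/1001) = 1601.6 s.

1601.6 seconds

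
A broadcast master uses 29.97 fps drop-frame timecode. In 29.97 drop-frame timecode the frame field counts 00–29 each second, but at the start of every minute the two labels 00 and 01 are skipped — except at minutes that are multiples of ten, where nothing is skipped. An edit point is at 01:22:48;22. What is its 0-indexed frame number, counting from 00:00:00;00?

Complete 10-minute blocks: 8, each 17982 frames → 143856.
Remaining 2 whole minutes in the current block: 1800 + 1 × 1798 = 3598 frames.
Within the current minute: 48 × 30 + 22 − 2 = 1460 (labels ;00/;01 skipped at this minute). Total = 143856 + 3598 + 1460 = 148914.

148914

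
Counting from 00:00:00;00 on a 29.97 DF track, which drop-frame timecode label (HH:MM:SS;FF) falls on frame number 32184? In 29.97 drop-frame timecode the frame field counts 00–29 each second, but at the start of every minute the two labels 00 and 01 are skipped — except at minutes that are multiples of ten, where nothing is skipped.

00:17:53;26

Ten DF minutes hold 17982 frames, so frame 32184 lies in block 1 (frames 17982–35963) with 14202 frames into that block.
The block's first minute is 1800 frames and the rest 1798 each; 14202 frames reaches minute 7, so 1 × 18 + 7 × 2 = 32 labels have been skipped so far.
Adding those back, label number 32184 + 32 = 32216 at 30 labels/s is 1073 s + 26 f = 0 h 17 min 53 s frame 26, i.e. 00:17:53;26.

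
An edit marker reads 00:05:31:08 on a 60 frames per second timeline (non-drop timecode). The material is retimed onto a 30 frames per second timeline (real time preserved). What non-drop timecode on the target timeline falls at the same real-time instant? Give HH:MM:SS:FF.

00:05:31:04

Source frame index: (0×3600 + 5×60 + 31) × 60 + 8 = 19868.
Real time: 19868 / (60) = 4967/15 s.
Target frame: (4967/15) × (30) = 9934.
At 30 labels/s: frame 9934 → 00:05:31:04.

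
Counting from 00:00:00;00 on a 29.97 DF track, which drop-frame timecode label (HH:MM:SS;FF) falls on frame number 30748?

00:17:06;00

Each 10-minute DF block holds 10 × 60 × 30 − 9 × 2 = 17982 frames. 30748 ÷ 17982 → 1 full block, remainder 12766.
Within the partial block the first minute is 1800 frames and each further minute 1798, so 7 further minute boundaries passed. Total skipped labels = 18 × 1 + 2 × 7 = 32.
Non-drop label index = 30748 + 32 = 30780; at 30 labels/s that is 00:17:06:00, i.e. DF 00:17:06;00.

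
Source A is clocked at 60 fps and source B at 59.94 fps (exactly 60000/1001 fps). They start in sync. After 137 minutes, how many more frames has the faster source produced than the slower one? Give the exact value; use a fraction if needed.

493200/1001 frames

137 min = 8220 s.
A emits 60 × 8220 = 493200 frames; B emits 60000/1001 × 8220 = 493200000/1001.
Difference = 493200/1001 frames (≈ 492.7073); B is behind A.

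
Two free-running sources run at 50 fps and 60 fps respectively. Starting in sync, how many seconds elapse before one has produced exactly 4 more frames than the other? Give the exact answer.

0.4 seconds

The gap grows by |60 − 50| = 10 frames per second.
Time for a 4-frame gap: 4 ÷ (10) = 0.4 s.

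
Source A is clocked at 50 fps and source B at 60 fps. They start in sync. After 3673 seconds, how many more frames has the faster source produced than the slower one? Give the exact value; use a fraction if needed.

36730 frames

A emits 50 × 3673 = 183650 frames; B emits 60 × 3673 = 220380.
Difference = 36730 frames; B is ahead of A.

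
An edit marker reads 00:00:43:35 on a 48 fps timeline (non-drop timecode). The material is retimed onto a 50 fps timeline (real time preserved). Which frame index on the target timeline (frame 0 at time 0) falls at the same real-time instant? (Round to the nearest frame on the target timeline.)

Source frame index: (0×3600 + 0×60 + 43) × 48 + 35 = 2099.
Real time: 2099 / (48) = 2099/48 s.
Target frame: (2099/48) × (50) = 52475/24 ≈ 2186.458 → 2186.

frame 2186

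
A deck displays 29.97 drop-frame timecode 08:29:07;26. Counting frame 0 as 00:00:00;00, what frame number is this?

Complete 10-minute blocks: 50, each 17982 frames → 899100.
Remaining 9 whole minutes in the current block: 1800 + 8 × 1798 = 16184 frames.
Within the current minute: 7 × 30 + 26 − 2 = 234 (labels ;00/;01 skipped at this minute). Total = 899100 + 16184 + 234 = 915518.

915518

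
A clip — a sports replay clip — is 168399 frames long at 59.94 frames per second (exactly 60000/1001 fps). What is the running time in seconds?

2809.45665 seconds

Running time = 168399 / (60000/1001) = 2809.45665 s.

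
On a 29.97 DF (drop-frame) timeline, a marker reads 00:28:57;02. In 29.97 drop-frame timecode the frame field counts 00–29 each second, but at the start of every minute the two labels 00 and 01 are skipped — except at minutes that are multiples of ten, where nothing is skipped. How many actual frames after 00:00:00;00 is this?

Complete 10-minute blocks: 2, each 17982 frames → 35964.
Remaining 8 whole minutes in the current block: 1800 + 7 × 1798 = 14386 frames.
Within the current minute: 57 × 30 + 2 − 2 = 1710 (labels ;00/;01 skipped at this minute). Total = 35964 + 14386 + 1710 = 52060.

52060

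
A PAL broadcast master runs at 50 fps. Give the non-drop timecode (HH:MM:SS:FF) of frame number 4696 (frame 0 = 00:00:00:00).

4696 ÷ 50 = 93 full seconds, remainder 46 frames.
93 s = 0 h 1 min 33 s.
Timecode: 00:01:33:46.

00:01:33:46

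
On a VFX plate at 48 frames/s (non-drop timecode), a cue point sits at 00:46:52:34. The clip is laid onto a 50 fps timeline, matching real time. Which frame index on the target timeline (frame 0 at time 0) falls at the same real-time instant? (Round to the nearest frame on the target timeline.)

frame 140635

Source frame index: (0×3600 + 46×60 + 52) × 48 + 34 = 135010.
Real time: 135010 / (48) = 67505/24 s.
Target frame: (67505/24) × (50) = 1687625/12 ≈ 140635.417 → 140635.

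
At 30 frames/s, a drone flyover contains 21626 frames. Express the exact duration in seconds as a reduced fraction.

Running time = 21626 ÷ (30) = 21626 × 1/30 = 10813/15 s.

10813/15 seconds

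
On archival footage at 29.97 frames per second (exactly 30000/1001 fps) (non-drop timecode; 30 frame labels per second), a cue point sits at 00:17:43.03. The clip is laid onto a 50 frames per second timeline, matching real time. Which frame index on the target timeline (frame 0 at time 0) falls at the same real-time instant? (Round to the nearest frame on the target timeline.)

frame 53208

Source frame index: (0×3600 + 17×60 + 43) × 30 + 3 = 31893.
Real time: 31893 / (30000/1001) = 10641631/10000 s.
Target frame: (10641631/10000) × (50) = 10641631/200 ≈ 53208.155 → 53208.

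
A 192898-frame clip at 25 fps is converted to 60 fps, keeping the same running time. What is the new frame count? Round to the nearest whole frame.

Frames at target rate = 192898 × (60) / (25) = 2314776/5 ≈ 462955.200.
Nearest whole frame: 462955.

462955 frames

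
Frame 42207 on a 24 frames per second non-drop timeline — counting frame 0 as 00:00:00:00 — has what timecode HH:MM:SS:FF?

00:29:18:15

42207 ÷ 24 = 1758 full seconds, remainder 15 frames.
1758 s = 0 h 29 min 18 s.
Timecode: 00:29:18:15.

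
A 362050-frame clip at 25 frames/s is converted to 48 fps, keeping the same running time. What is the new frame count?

695136 frames

Target frames = source frames × (target rate / source rate) = 362050 × (48)/(25) = 362050 × 48/25 = 695136.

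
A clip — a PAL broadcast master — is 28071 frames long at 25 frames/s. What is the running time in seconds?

Running time = 28071 / (25) = 1122.84 s.

1122.84 seconds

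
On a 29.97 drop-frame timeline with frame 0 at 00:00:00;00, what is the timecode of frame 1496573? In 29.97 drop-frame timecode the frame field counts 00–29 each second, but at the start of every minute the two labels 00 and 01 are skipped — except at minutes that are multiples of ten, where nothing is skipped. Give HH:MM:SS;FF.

Ten DF minutes hold 17982 frames, so frame 1496573 lies in block 83 (frames 1492506–1510487) with 4067 frames into that block.
The block's first minute is 1800 frames and the rest 1798 each; 4067 frames reaches minute 2, so 83 × 18 + 2 × 2 = 1498 labels have been skipped so far.
Adding those back, label number 1496573 + 1498 = 1498071 at 30 labels/s is 49935 s + 21 f = 13 h 52 min 15 s frame 21, i.e. 13:52:15;21.

13:52:15;21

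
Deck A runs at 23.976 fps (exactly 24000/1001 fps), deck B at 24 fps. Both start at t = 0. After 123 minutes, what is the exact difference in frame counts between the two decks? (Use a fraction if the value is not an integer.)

123 min = 7380 s.
A emits 24000/1001 × 7380 = 177120000/1001 frames; B emits 24 × 7380 = 177120.
Difference = 177120/1001 frames (≈ 176.9431); B is ahead of A.

177120/1001 frames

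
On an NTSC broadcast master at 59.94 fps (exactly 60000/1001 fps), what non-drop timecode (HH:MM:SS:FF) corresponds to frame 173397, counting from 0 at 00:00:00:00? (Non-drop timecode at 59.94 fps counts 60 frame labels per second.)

173397 ÷ 60 = 2889 full seconds, remainder 57 frames.
2889 s = 0 h 48 min 9 s.
Timecode: 00:48:09:57.

00:48:09:57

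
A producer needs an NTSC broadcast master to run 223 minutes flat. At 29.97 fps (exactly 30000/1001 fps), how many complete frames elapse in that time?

223 min = 13380 s.
Frames = 13380 × 30000/1001 = 401400000/1001 ≈ 400999.0010.
Complete frames: 400999.

400999 frames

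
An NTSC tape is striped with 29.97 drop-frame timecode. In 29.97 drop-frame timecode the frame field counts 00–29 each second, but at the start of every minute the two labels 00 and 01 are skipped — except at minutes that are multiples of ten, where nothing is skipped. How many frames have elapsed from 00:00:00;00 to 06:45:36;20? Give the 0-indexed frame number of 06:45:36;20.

729370

As if non-drop at 30 labels/s: (6 × 3600 + 45 × 60 + 36) × 30 + 20 = 730100.
Minute boundaries passed: 405; those not divisible by 10: 405 − 40 = 365; dropped labels = 2 × 365 = 730.
Actual frame index = 730100 − 730 = 729370.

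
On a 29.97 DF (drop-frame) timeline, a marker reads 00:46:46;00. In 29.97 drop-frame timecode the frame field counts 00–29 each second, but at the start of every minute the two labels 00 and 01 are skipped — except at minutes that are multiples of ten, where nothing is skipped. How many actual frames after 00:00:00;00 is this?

84096

Complete 10-minute blocks: 4, each 17982 frames → 71928.
Remaining 6 whole minutes in the current block: 1800 + 5 × 1798 = 10790 frames.
Within the current minute: 46 × 30 + 0 − 2 = 1378 (labels ;00/;01 skipped at this minute). Total = 71928 + 10790 + 1378 = 84096.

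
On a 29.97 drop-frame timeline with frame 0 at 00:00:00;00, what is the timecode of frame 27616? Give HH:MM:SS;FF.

00:15:21;14

Each 10-minute DF block holds 10 × 60 × 30 − 9 × 2 = 17982 frames. 27616 ÷ 17982 → 1 full block, remainder 9634.
Within the partial block the first minute is 1800 frames and each further minute 1798, so 5 further minute boundaries passed. Total skipped labels = 18 × 1 + 2 × 5 = 28.
Non-drop label index = 27616 + 28 = 27644; at 30 labels/s that is 00:15:21:14, i.e. DF 00:15:21;14.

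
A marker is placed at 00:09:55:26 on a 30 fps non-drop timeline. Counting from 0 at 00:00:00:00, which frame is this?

Total seconds to the label: (0 × 3600 + 9 × 60 + 55) = 595.
Frame index = 595 × 30 + 26 = 17876.

17876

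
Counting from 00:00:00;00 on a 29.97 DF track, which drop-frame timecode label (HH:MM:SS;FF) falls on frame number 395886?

03:40:09;12

Ten DF minutes hold 17982 frames, so frame 395886 lies in block 22 (frames 395604–413585) with 282 frames into that block.
The block's first minute is 1800 frames and the rest 1798 each; 282 frames reaches minute 0, so 22 × 18 + 0 × 2 = 396 labels have been skipped so far.
Adding those back, label number 395886 + 396 = 396282 at 30 labels/s is 13209 s + 12 f = 3 h 40 min 9 s frame 12, i.e. 03:40:09;12.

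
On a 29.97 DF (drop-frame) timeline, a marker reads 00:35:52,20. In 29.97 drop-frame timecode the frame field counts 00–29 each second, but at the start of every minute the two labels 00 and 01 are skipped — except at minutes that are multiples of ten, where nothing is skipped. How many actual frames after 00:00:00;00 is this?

As if non-drop at 30 labels/s: (0 × 3600 + 35 × 60 + 52) × 30 + 20 = 64580.
Minute boundaries passed: 35; those not divisible by 10: 35 − 3 = 32; dropped labels = 2 × 32 = 64.
Actual frame index = 64580 − 64 = 64516.

64516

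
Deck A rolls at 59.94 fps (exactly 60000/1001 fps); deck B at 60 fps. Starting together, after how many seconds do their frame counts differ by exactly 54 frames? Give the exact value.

The gap grows by |60 − 60000/1001| = 60/1001 frames per second.
Time for a 54-frame gap: 54 ÷ (60/1001) = 900.9 s.

900.9 seconds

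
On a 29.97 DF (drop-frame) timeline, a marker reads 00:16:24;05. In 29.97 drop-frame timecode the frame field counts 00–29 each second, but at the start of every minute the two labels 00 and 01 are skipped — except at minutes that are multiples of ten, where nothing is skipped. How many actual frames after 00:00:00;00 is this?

29495

Complete 10-minute blocks: 1, each 17982 frames → 17982.
Remaining 6 whole minutes in the current block: 1800 + 5 × 1798 = 10790 frames.
Within the current minute: 24 × 30 + 5 − 2 = 723 (labels ;00/;01 skipped at this minute). Total = 17982 + 10790 + 723 = 29495.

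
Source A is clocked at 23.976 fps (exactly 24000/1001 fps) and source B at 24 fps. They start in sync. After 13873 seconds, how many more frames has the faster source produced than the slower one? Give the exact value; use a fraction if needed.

A emits 24000/1001 × 13873 = 332952000/1001 frames; B emits 24 × 13873 = 332952.
Difference = 332952/1001 frames (≈ 332.6194); B is ahead of A.

332952/1001 frames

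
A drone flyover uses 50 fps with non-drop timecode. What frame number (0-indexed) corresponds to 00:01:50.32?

5532

Total seconds to the label: (0 × 3600 + 1 × 60 + 50) = 110.
Frame index = 110 × 50 + 32 = 5532.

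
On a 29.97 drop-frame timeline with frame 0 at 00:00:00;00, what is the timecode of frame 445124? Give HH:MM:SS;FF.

04:07:32;10

Ten DF minutes hold 17982 frames, so frame 445124 lies in block 24 (frames 431568–449549) with 13556 frames into that block.
The block's first minute is 1800 frames and the rest 1798 each; 13556 frames reaches minute 7, so 24 × 18 + 7 × 2 = 446 labels have been skipped so far.
Adding those back, label number 445124 + 446 = 445570 at 30 labels/s is 14852 s + 10 f = 4 h 7 min 32 s frame 10, i.e. 04:07:32;10.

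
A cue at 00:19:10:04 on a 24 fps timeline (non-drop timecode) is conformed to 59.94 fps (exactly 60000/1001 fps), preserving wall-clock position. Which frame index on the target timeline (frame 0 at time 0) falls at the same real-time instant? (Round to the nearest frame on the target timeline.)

frame 68941

Source frame index: (0×3600 + 19×60 + 10) × 24 + 4 = 27604.
Real time: 27604 / (24) = 6901/6 s.
Target frame: (6901/6) × (60000/1001) = 69010000/1001 ≈ 68941.059 → 68941.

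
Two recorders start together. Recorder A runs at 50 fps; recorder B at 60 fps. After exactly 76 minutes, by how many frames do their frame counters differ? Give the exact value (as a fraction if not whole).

45600 frames

76 min = 4560 s.
A emits 50 × 4560 = 228000 frames; B emits 60 × 4560 = 273600.
Difference = 45600 frames; B is ahead of A.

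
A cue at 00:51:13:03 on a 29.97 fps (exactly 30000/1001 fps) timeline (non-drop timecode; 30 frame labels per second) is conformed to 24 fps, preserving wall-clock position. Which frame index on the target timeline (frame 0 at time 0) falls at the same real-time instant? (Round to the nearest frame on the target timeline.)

frame 73828

Source frame index: (0×3600 + 51×60 + 13) × 30 + 3 = 92193.
Real time: 92193 / (30000/1001) = 30761731/10000 s.
Target frame: (30761731/10000) × (24) = 92285193/1250 ≈ 73828.154 → 73828.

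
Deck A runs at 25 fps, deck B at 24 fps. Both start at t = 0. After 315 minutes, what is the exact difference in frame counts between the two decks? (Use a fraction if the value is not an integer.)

315 min = 18900 s.
A emits 25 × 18900 = 472500 frames; B emits 24 × 18900 = 453600.
Difference = 18900 frames; B is behind A.

18900 frames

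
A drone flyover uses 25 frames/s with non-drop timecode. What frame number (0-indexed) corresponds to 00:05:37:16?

Total seconds to the label: (0 × 3600 + 5 × 60 + 37) = 337.
Frame index = 337 × 25 + 16 = 8441.

frame 8441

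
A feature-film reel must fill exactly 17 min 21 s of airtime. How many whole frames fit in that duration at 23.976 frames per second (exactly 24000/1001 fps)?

24959 frames

17 min 21 s = 1041 s.
Frames = 1041 × 24000/1001 = 24984000/1001 ≈ 24959.0410.
Complete frames: 24959.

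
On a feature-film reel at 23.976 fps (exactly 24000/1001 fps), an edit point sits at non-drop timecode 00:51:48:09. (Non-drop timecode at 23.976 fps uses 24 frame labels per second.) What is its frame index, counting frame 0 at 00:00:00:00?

frame 74601

Total seconds to the label: (0 × 3600 + 51 × 60 + 48) = 3108.
Frame index = 3108 × 24 + 9 = 74601.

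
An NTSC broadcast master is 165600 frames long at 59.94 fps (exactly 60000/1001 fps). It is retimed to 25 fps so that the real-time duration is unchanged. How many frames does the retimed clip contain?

Target frames = source frames × (target rate / source rate) = 165600 × (25)/(60000/1001) = 165600 × 1001/2400 = 69069.

69069 frames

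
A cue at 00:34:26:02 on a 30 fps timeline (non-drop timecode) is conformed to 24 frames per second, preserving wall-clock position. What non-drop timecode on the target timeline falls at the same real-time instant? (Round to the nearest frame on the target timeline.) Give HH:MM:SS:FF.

Source frame index: (0×3600 + 34×60 + 26) × 30 + 2 = 61982.
Real time: 61982 / (30) = 30991/15 s.
Target frame: (30991/15) × (24) = 247928/5 ≈ 49585.600 → 49586.
At 24 labels/s: frame 49586 → 00:34:26:02.

00:34:26:02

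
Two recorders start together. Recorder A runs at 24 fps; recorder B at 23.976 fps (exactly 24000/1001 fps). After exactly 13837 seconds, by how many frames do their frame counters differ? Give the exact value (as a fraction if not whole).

A emits 24 × 13837 = 332088 frames; B emits 24000/1001 × 13837 = 332088000/1001.
Difference = 332088/1001 frames (≈ 331.7562); B is behind A.

332088/1001 frames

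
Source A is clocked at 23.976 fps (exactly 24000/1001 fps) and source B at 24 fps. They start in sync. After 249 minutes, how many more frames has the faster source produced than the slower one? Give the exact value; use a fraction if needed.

358560/1001 frames

249 min = 14940 s.
A emits 24000/1001 × 14940 = 358560000/1001 frames; B emits 24 × 14940 = 358560.
Difference = 358560/1001 frames (≈ 358.2018); B is ahead of A.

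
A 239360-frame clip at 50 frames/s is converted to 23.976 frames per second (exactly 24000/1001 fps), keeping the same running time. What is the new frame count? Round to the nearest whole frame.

Frames at target rate = 239360 × (24000/1001) / (50) = 10444800/91 ≈ 114778.022.
Nearest whole frame: 114778.

114778 frames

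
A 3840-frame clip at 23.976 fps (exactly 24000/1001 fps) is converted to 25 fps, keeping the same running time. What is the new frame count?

4004 frames

Target frames = source frames × (target rate / source rate) = 3840 × (25)/(24000/1001) = 3840 × 1001/960 = 4004.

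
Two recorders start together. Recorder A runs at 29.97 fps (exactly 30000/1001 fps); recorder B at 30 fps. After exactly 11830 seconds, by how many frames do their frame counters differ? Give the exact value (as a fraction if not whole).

3900/11 frames

A emits 30000/1001 × 11830 = 3900000/11 frames; B emits 30 × 11830 = 354900.
Difference = 3900/11 frames (≈ 354.5455); B is ahead of A.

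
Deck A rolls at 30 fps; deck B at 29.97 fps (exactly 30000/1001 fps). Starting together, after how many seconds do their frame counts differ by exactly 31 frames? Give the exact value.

31031/30 seconds

The gap grows by |30000/1001 − 30| = 30/1001 frames per second.
Time for a 31-frame gap: 31 ÷ (30/1001) = 31031/30 s.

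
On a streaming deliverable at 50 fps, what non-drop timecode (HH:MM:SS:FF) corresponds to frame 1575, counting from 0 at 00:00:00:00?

00:00:31:25

1575 ÷ 50 = 31 full seconds, remainder 25 frames.
31 s = 0 h 0 min 31 s.
Timecode: 00:00:31:25.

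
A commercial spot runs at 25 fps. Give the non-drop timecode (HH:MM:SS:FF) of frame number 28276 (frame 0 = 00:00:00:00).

28276 ÷ 25 = 1131 full seconds, remainder 1 frame.
1131 s = 0 h 18 min 51 s.
Timecode: 00:18:51:01.

00:18:51:01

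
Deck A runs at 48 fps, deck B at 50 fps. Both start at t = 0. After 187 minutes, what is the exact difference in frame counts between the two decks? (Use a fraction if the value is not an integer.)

187 min = 11220 s.
A emits 48 × 11220 = 538560 frames; B emits 50 × 11220 = 561000.
Difference = 22440 frames; B is ahead of A.

22440 frames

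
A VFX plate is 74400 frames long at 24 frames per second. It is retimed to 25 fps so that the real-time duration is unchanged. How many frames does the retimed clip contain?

Target frames = source frames × (target rate / source rate) = 74400 × (25)/(24) = 74400 × 25/24 = 77500.

77500 frames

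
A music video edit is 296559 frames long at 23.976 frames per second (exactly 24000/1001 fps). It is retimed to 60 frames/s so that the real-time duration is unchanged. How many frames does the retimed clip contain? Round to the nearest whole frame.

Frames at target rate = 296559 × (60) / (24000/1001) = 296855559/400 ≈ 742138.897.
Nearest whole frame: 742139.

742139 frames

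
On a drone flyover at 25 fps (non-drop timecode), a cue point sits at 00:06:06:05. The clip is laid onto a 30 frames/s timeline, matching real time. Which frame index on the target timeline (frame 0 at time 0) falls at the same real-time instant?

frame 10986

Source frame index: (0×3600 + 6×60 + 6) × 25 + 5 = 9155.
Real time: 9155 / (25) = 1831/5 s.
Target frame: (1831/5) × (30) = 10986.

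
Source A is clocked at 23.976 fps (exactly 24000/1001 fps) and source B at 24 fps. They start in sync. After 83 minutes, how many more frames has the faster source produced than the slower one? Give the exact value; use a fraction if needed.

119520/1001 frames

83 min = 4980 s.
A emits 24000/1001 × 4980 = 119520000/1001 frames; B emits 24 × 4980 = 119520.
Difference = 119520/1001 frames (≈ 119.4006); B is ahead of A.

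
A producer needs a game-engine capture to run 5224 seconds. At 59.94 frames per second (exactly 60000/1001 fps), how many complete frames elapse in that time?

Frames = 5224 × 60000/1001 = 313440000/1001 ≈ 313126.8731.
Complete frames: 313126.

313126 frames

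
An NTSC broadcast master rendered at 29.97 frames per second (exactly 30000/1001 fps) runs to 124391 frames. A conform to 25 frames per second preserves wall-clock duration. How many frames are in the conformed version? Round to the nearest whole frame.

Frames at target rate = 124391 × (25) / (30000/1001) = 124515391/1200 ≈ 103762.826.
Nearest whole frame: 103763.

103763 frames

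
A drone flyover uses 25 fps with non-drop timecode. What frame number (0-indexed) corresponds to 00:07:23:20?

frame 11095

Total seconds to the label: (0 × 3600 + 7 × 60 + 23) = 443.
Frame index = 443 × 25 + 20 = 11095.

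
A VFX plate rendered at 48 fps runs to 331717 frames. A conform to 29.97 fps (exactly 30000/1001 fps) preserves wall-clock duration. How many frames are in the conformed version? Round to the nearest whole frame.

207116 frames

Frames at target rate = 331717 × (30000/1001) / (48) = 207323125/1001 ≈ 207116.009.
Nearest whole frame: 207116.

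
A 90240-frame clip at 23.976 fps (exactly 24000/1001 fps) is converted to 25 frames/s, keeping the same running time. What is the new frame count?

94094 frames

Target frames = source frames × (target rate / source rate) = 90240 × (25)/(24000/1001) = 90240 × 1001/960 = 94094.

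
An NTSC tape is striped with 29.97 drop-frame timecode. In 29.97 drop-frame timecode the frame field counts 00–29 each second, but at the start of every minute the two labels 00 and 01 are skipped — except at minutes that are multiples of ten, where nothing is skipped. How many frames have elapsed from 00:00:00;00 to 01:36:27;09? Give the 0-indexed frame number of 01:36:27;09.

173445

Complete 10-minute blocks: 9, each 17982 frames → 161838.
Remaining 6 whole minutes in the current block: 1800 + 5 × 1798 = 10790 frames.
Within the current minute: 27 × 30 + 9 − 2 = 817 (labels ;00/;01 skipped at this minute). Total = 161838 + 10790 + 817 = 173445.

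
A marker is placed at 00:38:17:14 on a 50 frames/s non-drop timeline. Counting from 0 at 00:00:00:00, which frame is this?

114864

Total seconds to the label: (0 × 3600 + 38 × 60 + 17) = 2297.
Frame index = 2297 × 50 + 14 = 114864.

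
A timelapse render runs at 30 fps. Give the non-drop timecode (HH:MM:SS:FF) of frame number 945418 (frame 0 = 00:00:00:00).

08:45:13:28

945418 ÷ 30 = 31513 full seconds, remainder 28 frames.
31513 s = 8 h 45 min 13 s.
Timecode: 08:45:13:28.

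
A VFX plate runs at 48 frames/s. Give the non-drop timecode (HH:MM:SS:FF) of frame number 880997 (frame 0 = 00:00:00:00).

05:05:54:05

880997 ÷ 48 = 18354 full seconds, remainder 5 frames.
18354 s = 5 h 5 min 54 s.
Timecode: 05:05:54:05.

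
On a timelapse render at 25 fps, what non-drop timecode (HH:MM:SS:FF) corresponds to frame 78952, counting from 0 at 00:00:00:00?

00:52:38:02

78952 ÷ 25 = 3158 full seconds, remainder 2 frames.
3158 s = 0 h 52 min 38 s.
Timecode: 00:52:38:02.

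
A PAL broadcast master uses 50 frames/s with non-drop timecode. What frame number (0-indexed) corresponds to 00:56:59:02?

170952

Total seconds to the label: (0 × 3600 + 56 × 60 + 59) = 3419.
Frame index = 3419 × 50 + 2 = 170952.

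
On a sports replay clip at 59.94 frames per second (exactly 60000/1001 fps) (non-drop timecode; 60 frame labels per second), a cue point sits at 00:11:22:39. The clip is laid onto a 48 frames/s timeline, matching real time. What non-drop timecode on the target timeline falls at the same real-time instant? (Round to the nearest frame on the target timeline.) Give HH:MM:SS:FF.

Source frame index: (0×3600 + 11×60 + 22) × 60 + 39 = 40959.
Real time: 40959 / (60000/1001) = 13666653/20000 s.
Target frame: (13666653/20000) × (48) = 40999959/1250 ≈ 32799.967 → 32800.
At 48 labels/s: frame 32800 → 00:11:23:16.

00:11:23:16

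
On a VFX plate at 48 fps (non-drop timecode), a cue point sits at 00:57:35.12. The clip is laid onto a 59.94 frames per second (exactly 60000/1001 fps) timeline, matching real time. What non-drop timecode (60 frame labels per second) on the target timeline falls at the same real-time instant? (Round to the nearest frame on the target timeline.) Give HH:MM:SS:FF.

Source frame index: (0×3600 + 57×60 + 35) × 48 + 12 = 165852.
Real time: 165852 / (48) = 13821/4 s.
Target frame: (13821/4) × (60000/1001) = 207315000/1001 ≈ 207107.892 → 207108.
At 60 labels/s: frame 207108 → 00:57:31:48.

00:57:31:48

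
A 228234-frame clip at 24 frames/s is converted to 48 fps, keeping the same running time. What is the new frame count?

Target frames = source frames × (target rate / source rate) = 228234 × (48)/(24) = 228234 × 2 = 456468.

456468 frames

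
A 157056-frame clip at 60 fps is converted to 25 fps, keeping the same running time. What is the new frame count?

65440 frames

Target frames = source frames × (target rate / source rate) = 157056 × (25)/(60) = 157056 × 5/12 = 65440.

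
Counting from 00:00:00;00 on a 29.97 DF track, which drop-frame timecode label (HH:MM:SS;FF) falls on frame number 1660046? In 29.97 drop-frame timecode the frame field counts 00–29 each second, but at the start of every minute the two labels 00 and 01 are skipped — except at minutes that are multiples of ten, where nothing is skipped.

Each 10-minute DF block holds 10 × 60 × 30 − 9 × 2 = 17982 frames. 1660046 ÷ 17982 → 92 full blocks, remainder 5702.
Within the partial block the first minute is 1800 frames and each further minute 1798, so 3 further minute boundaries passed. Total skipped labels = 18 × 92 + 2 × 3 = 1662.
Non-drop label index = 1660046 + 1662 = 1661708; at 30 labels/s that is 15:23:10:08, i.e. DF 15:23:10;08.

15:23:10;08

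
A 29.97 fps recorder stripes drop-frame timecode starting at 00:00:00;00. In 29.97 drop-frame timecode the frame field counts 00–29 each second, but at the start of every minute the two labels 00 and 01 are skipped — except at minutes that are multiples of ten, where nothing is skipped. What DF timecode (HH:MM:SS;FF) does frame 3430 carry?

00:01:54;12

Ten DF minutes hold 17982 frames, so frame 3430 lies in block 0 (frames 0–17981) with 3430 frames into that block.
The block's first minute is 1800 frames and the rest 1798 each; 3430 frames reaches minute 1, so 0 × 18 + 1 × 2 = 2 labels have been skipped so far.
Adding those back, label number 3430 + 2 = 3432 at 30 labels/s is 114 s + 12 f = 0 h 1 min 54 s frame 12, i.e. 00:01:54;12.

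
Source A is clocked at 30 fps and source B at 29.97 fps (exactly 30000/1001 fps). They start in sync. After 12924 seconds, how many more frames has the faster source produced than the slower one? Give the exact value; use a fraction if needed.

387720/1001 frames

A emits 30 × 12924 = 387720 frames; B emits 30000/1001 × 12924 = 387720000/1001.
Difference = 387720/1001 frames (≈ 387.3327); B is behind A.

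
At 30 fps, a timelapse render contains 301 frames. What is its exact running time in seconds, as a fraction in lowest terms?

301/30 seconds

Running time = 301 ÷ (30) = 301 × 1/30 = 301/30 s.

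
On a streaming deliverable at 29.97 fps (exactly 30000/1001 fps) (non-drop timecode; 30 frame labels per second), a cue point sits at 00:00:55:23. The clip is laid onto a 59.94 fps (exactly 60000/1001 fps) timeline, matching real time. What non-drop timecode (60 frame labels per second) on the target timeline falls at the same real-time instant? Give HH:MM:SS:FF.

00:00:55:46

Source frame index: (0×3600 + 0×60 + 55) × 30 + 23 = 1673.
Real time: 1673 / (30000/1001) = 1674673/30000 s.
Target frame: (1674673/30000) × (60000/1001) = 3346.
At 60 labels/s: frame 3346 → 00:00:55:46.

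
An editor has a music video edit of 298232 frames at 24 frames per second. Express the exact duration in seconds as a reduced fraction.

37279/3 seconds

Running time = 298232 ÷ (24) = 298232 × 1/24 = 37279/3 s.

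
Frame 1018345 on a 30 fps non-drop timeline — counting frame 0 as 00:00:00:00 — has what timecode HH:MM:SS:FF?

1018345 ÷ 30 = 33944 full seconds, remainder 25 frames.
33944 s = 9 h 25 min 44 s.
Timecode: 09:25:44:25.

09:25:44:25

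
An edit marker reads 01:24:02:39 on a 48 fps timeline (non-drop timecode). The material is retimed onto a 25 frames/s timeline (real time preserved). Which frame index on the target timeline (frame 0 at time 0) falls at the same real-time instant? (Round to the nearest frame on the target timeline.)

frame 126070

Source frame index: (1×3600 + 24×60 + 2) × 48 + 39 = 242055.
Real time: 242055 / (48) = 80685/16 s.
Target frame: (80685/16) × (25) = 2017125/16 ≈ 126070.312 → 126070.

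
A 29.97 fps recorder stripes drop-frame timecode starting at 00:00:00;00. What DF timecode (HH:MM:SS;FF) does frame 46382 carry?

00:25:47;18

Each 10-minute DF block holds 10 × 60 × 30 − 9 × 2 = 17982 frames. 46382 ÷ 17982 → 2 full blocks, remainder 10418.
Within the partial block the first minute is 1800 frames and each further minute 1798, so 5 further minute boundaries passed. Total skipped labels = 18 × 2 + 2 × 5 = 46.
Non-drop label index = 46382 + 46 = 46428; at 30 labels/s that is 00:25:47:18, i.e. DF 00:25:47;18.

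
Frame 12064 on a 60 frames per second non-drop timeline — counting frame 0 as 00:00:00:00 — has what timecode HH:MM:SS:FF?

00:03:21:04

12064 ÷ 60 = 201 full seconds, remainder 4 frames.
201 s = 0 h 3 min 21 s.
Timecode: 00:03:21:04.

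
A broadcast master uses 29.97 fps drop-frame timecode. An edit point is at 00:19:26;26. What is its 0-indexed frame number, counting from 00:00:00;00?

Complete 10-minute blocks: 1, each 17982 frames → 17982.
Remaining 9 whole minutes in the current block: 1800 + 8 × 1798 = 16184 frames.
Within the current minute: 26 × 30 + 26 − 2 = 804 (labels ;00/;01 skipped at this minute). Total = 17982 + 16184 + 804 = 34970.

34970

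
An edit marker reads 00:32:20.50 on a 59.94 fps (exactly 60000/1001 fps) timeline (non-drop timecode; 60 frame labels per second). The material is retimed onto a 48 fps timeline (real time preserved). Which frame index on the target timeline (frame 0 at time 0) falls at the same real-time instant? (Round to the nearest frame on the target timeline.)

Source frame index: (0×3600 + 32×60 + 20) × 60 + 50 = 116450.
Real time: 116450 / (60000/1001) = 2331329/1200 s.
Target frame: (2331329/1200) × (48) = 2331329/25 ≈ 93253.160 → 93253.

frame 93253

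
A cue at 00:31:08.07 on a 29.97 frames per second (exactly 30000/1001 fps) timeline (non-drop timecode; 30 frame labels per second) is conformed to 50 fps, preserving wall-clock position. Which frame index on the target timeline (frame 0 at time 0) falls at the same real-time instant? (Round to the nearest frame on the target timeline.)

Source frame index: (0×3600 + 31×60 + 8) × 30 + 7 = 56047.
Real time: 56047 / (30000/1001) = 56103047/30000 s.
Target frame: (56103047/30000) × (50) = 56103047/600 ≈ 93505.078 → 93505.

frame 93505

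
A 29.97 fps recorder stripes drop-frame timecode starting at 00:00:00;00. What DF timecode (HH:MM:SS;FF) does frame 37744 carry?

00:20:59;10

Each 10-minute DF block holds 10 × 60 × 30 − 9 × 2 = 17982 frames. 37744 ÷ 17982 → 2 full blocks, remainder 1780.
Within the partial block the first minute is 1800 frames and each further minute 1798, so 0 further minute boundaries passed. Total skipped labels = 18 × 2 + 2 × 0 = 36.
Non-drop label index = 37744 + 36 = 37780; at 30 labels/s that is 00:20:59:10, i.e. DF 00:20:59;10.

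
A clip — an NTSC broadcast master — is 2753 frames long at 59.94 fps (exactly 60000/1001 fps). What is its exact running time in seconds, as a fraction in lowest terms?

2755753/60000 seconds

Running time = 2753 ÷ (60000/1001) = 2753 × 1001/60000 = 2755753/60000 s.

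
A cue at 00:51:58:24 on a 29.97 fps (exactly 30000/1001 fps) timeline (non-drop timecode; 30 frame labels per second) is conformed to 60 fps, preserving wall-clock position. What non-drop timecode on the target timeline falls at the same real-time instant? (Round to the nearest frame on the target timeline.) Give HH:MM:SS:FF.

Source frame index: (0×3600 + 51×60 + 58) × 30 + 24 = 93564.
Real time: 93564 / (30000/1001) = 7804797/2500 s.
Target frame: (7804797/2500) × (60) = 23414391/125 ≈ 187315.128 → 187315.
At 60 labels/s: frame 187315 → 00:52:01:55.

00:52:01:55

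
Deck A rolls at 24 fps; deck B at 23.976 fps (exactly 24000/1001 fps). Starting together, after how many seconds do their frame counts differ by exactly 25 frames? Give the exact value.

The gap grows by |24000/1001 − 24| = 24/1001 frames per second.
Time for a 25-frame gap: 25 ÷ (24/1001) = 25025/24 s.

25025/24 seconds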